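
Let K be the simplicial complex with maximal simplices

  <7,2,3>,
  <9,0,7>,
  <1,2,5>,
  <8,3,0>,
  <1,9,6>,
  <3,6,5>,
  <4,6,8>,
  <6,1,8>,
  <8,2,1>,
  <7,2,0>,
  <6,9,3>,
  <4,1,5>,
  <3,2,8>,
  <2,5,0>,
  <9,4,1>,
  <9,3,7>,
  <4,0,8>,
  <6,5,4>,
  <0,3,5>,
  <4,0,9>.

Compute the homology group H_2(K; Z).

We work with the vertex ordering 0 < 1 < 2 < 3 < 4 < 5 < 6 < 7 < 8 < 9. The simplices of K, each written with vertices in increasing order, are:

  0-simplices (10): [0], [1], [2], [3], [4], [5], [6], [7], [8], [9]
  1-simplices (30): (30 of them)
  2-simplices (20): (20 of them)

Hence C_0 ≅ Z^10, C_1 ≅ Z^30, C_2 ≅ Z^20.

The boundary map ∂_1: C_1 → C_0 is given by ∂[p,q] = [q] − [p]. For instance
  ∂[0,2] = [2] − [0].
The resulting 10×30 matrix has rank 9, and its Smith normal form has invariant factors (1,1,1,1,1,1,1,1,1).

Boundary ∂_2: C_2 → C_1 acts by ∂[p,q,r] = [q,r] − [p,r] + [p,q]. For instance
  ∂[0,2,5] = [2,5] − [0,5] + [0,2],
  ∂[0,3,8] = [3,8] − [0,8] + [0,3].
The resulting 30×20 matrix has rank 20, and its Smith normal form has invariant factors (1,1,1,1,1,1,1,1,1,1,1,1,1,1,1,1,1,1,1,2).

Computing H_k = (kernel of ∂_k) / (image of ∂_{k+1}):

  H_2: rank ker ∂_2 − rank ∂_3 = (20 − 20) − 0 = 0, and there is no ∂_3, so H_2 ≅ 0.

H_2 ≅ 0.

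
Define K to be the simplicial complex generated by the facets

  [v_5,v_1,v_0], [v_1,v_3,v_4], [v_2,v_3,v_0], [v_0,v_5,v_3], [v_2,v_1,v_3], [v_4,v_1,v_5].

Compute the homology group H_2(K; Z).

We work with the vertex ordering v_0 < v_1 < v_2 < v_3 < v_4 < v_5. The simplices of K, each written with vertices in increasing order, are:

  0-simplices (6): [v_0], [v_1], [v_2], [v_3], [v_4], [v_5]
  1-simplices (12): [v_0,v_1], [v_0,v_2], [v_0,v_3], [v_0,v_5], [v_1,v_2], [v_1,v_3], [v_1,v_4], [v_1,v_5], [v_2,v_3], [v_3,v_4], [v_3,v_5], [v_4,v_5]
  2-simplices (6): [v_0,v_1,v_5], [v_0,v_2,v_3], [v_0,v_3,v_5], [v_1,v_2,v_3], [v_1,v_3,v_4], [v_1,v_4,v_5]

Hence C_0 ≅ Z^6, C_1 ≅ Z^12, C_2 ≅ Z^6.

Boundary ∂_1: C_1 → C_0 is given by ∂[p,q] = [q] − [p].
The 6×12 boundary matrix has rank 5 and Smith normal form diag(1,1,1,1,1).

The boundary map ∂_2: C_2 → C_1 maps a triangle to the signed sum of its edges. For instance
  ∂[v_0,v_2,v_3] = [v_2,v_3] − [v_0,v_3] + [v_0,v_2],
  ∂[v_0,v_3,v_5] = [v_3,v_5] − [v_0,v_5] + [v_0,v_3].
As a 12×6 matrix over Z this has rank 6, with invariant factors (1,1,1,1,1,1).

Computing H_k = (kernel of ∂_k) / (image of ∂_{k+1}):

  H_2: rank ker ∂_2 − rank ∂_3 = (6 − 6) − 0 = 0, and there is no ∂_3, so H_2 ≅ 0.

(K is a triangulation of the cylinder S^1 x I.)

H_2 = 0.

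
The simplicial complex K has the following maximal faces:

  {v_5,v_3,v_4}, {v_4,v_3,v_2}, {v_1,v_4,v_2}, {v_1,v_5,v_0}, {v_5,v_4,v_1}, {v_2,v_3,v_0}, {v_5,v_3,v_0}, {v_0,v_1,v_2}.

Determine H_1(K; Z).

H_1 = 0.

Order the vertices as v_0 < v_1 < v_2 < v_3 < v_4 < v_5. Listing each simplex with vertices in this order, K has dimension 2 with simplices:

  0-simplices (6): [v_0], [v_1], [v_2], [v_3], [v_4], [v_5]
  1-simplices (12): [v_0,v_1], [v_0,v_2], [v_0,v_3], [v_0,v_5], [v_1,v_2], [v_1,v_4], [v_1,v_5], [v_2,v_3], [v_2,v_4], [v_3,v_4], [v_3,v_5], [v_4,v_5]
  2-simplices (8): [v_0,v_1,v_2], [v_0,v_1,v_5], [v_0,v_2,v_3], [v_0,v_3,v_5], [v_1,v_2,v_4], [v_1,v_4,v_5], [v_2,v_3,v_4], [v_3,v_4,v_5]

Hence C_0 ≅ Z^6, C_1 ≅ Z^12, C_2 ≅ Z^8.

∂_1: C_1 → C_0 maps an edge to its endpoints' difference, ∂[p,q] = q − p. For instance
  ∂[v_4,v_5] = [v_5] − [v_4].
The resulting 6×12 matrix has rank 5, and its Smith normal form has invariant factors (1,1,1,1,1).

Boundary ∂_2: C_2 → C_1 maps a triangle to the signed sum of its edges. For instance
  ∂[v_0,v_3,v_5] = [v_3,v_5] − [v_0,v_5] + [v_0,v_3],
  ∂[v_0,v_2,v_3] = [v_2,v_3] − [v_0,v_3] + [v_0,v_2].
The resulting 12×8 matrix has rank 7, and its Smith normal form has invariant factors (1,1,1,1,1,1,1).

Computing H_k = (kernel of ∂_k) / (image of ∂_{k+1}):

  H_1: rank ker ∂_1 − rank ∂_2 = (12 − 5) − 7 = 0, and the invariant factors of ∂_2 are all 1, so H_1 = 0.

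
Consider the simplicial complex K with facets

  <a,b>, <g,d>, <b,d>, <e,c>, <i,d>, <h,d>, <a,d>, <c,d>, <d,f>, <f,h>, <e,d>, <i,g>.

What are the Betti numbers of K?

b_0 = 1, b_1 = 4.

Take the total order a < b < c < d < e < f < g < h < i on the vertex set. Then K (dimension 1) consists of the simplices:

  0-simplices (9): a, b, c, d, e, f, g, h, i
  1-simplices (12): ab, ad, bd, cd, ce, de, df, dg, dh, di, fh, gi

giving chain groups C_0 ≅ Z^9, C_1 ≅ Z^12.

∂_1: C_1 → C_0 sends each edge [p,q] (with p < q) to q − p.
This gives a 9×12 integer matrix of rank 8; reducing to Smith normal form yields diagonal entries (1,1,1,1,1,1,1,1).

Now H_k = ker ∂_k / im ∂_{k+1}, so:

  H_0: rank C_0 − rank ∂_1 = 9 − 8 = 1, and the invariant factors of ∂_1 are all 1, so H_0 = Z.
  H_1: rank ker ∂_1 − rank ∂_2 = (12 − 8) − 0 = 4, and there is no ∂_2, so H_1 = Z^4.

As a check, the Euler characteristic is 9 − 12 = -3, which agrees with 1 − 4 = -3.

Hence the Betti numbers are b_0 = 1, b_1 = 4.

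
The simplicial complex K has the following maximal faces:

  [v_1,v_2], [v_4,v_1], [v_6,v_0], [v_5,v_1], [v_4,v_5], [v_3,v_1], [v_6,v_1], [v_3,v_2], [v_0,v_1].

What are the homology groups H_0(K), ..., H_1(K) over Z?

We work with the vertex ordering v_0 < v_1 < v_2 < v_3 < v_4 < v_5 < v_6. The simplices of K, each written with vertices in increasing order, are:

  0-simplices (7): [v_0], [v_1], [v_2], [v_3], [v_4], [v_5], [v_6]
  1-simplices (9): [v_0,v_1], [v_0,v_6], [v_1,v_2], [v_1,v_3], [v_1,v_4], [v_1,v_5], [v_1,v_6], [v_2,v_3], [v_4,v_5]

so the chain groups are C_0 ≅ Z^7, C_1 ≅ Z^9.

Boundary ∂_1: C_1 → C_0 sends each edge [p,q] (with p < q) to q − p.
The 7×9 boundary matrix has rank 6 and Smith normal form diag(1,1,1,1,1,1).

Now H_k = ker ∂_k / im ∂_{k+1}, so:

  H_0: rank C_0 − rank ∂_1 = 7 − 6 = 1, and the invariant factors of ∂_1 are all 1, so H_0 = Z.
  H_1: rank ker ∂_1 − rank ∂_2 = (9 − 6) − 0 = 3, and there is no ∂_2, so H_1 = Z^3.

H_0 ≅ Z,  H_1 ≅ Z^3.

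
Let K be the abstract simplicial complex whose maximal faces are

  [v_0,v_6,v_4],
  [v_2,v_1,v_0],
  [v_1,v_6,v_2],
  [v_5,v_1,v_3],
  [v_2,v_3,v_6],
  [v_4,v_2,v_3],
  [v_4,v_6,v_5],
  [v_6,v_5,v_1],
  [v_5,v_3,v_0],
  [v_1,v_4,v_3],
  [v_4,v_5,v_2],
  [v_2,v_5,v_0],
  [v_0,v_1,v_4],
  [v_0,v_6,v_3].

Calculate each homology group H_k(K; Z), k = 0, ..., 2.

K has 7 vertices, 21 edges, 14 triangles.
rank ∂_0 = 0, rank ∂_1 = 6 ⇒ b_0 = 7 − 0 − 6 = 1; all invariant factors of ∂_1 are 1 so no torsion. So H_0 ≅ Z.
rank ∂_1 = 6, rank ∂_2 = 13 ⇒ b_1 = 21 − 6 − 13 = 2; all invariant factors of ∂_2 are 1 so no torsion. So H_1 ≅ Z^2.
rank ∂_2 = 13, rank ∂_3 = 0 ⇒ b_2 = 14 − 13 − 0 = 1. So H_2 ≅ Z.

H_0 ≅ Z,  H_1 ≅ Z^2,  H_2 ≅ Z.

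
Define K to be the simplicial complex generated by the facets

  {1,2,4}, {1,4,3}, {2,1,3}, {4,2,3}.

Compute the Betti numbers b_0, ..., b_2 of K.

b_0 = 1, b_1 = 0, b_2 = 1.

Take the total order 1 < 2 < 3 < 4 on the vertex set. Then K (dimension 2) consists of the simplices:

  0-simplices (4): [1], [2], [3], [4]
  1-simplices (6): [1,2], [1,3], [1,4], [2,3], [2,4], [3,4]
  2-simplices (4): [1,2,3], [1,2,4], [1,3,4], [2,3,4]

giving chain groups C_0 ≅ Z^4, C_1 ≅ Z^6, C_2 ≅ Z^4.

Boundary ∂_1: C_1 → C_0 is given by ∂[p,q] = [q] − [p].
The 4×6 boundary matrix has rank 3 and Smith normal form diag(1,1,1).

Boundary ∂_2: C_2 → C_1 sends each 2-simplex [p,q,r] to [q,r] − [p,r] + [p,q]. For instance
  ∂[1,2,4] = [2,4] − [1,4] + [1,2],
  ∂[1,3,4] = [3,4] − [1,4] + [1,3].
This gives a 6×4 integer matrix of rank 3; reducing to Smith normal form yields diagonal entries (1,1,1).

From H_k ≅ ker(∂_k) / im(∂_{k+1}) we obtain:

  H_0: rank C_0 − rank ∂_1 = 4 − 3 = 1, and the invariant factors of ∂_1 are all 1, so H_0 = Z.
  H_1: rank ker ∂_1 − rank ∂_2 = (6 − 3) − 3 = 0, and the invariant factors of ∂_2 are all 1, so H_1 = 0.
  H_2: rank ker ∂_2 − rank ∂_3 = (4 − 3) − 0 = 1, and there is no ∂_3, so H_2 = Z.

(K is a triangulation of the 2-sphere S^2.)

Hence the Betti numbers are b_0 = 1, b_1 = 0, b_2 = 1.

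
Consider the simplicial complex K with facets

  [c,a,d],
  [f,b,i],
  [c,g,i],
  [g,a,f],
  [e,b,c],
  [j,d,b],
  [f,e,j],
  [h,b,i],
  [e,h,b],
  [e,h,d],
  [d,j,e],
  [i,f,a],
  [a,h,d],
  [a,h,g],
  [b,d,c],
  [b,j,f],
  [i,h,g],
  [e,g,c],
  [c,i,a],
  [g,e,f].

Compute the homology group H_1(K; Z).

Fix the vertex order a < b < c < d < e < f < g < h < i < j and write every simplex with vertices in increasing order. Then dim K = 2 and the simplices of K are:

  0-simplices (10): a, b, c, d, e, f, g, h, i, j
  1-simplices (30): ac, ad, af, ag, ah, ai, bc, bd, be, bf, bh, bi, bj, cd, ce, cg, ci, de, dh, dj, ef, eg, eh, ej, fg, fi, fj, gh, gi, hi
  2-simplices (20): acd, aci, adh, afg, afi, agh, bcd, bce, bdj, beh, bfi, bfj, bhi, ceg, cgi, deh, dej, efg, efj, ghi

Hence C_0 ≅ Z^10, C_1 ≅ Z^30, C_2 ≅ Z^20.

∂_1: C_1 → C_0 sends each edge [p,q] (with p < q) to q − p. For instance
  ∂cd = d − c.
The resulting 10×30 matrix has rank 9, and its Smith normal form has invariant factors (1,1,1,1,1,1,1,1,1).

∂_2: C_2 → C_1 acts by ∂[p,q,r] = [q,r] − [p,r] + [p,q]. For instance
  ∂cgi = gi − ci + cg,
  ∂bce = ce − be + bc.
As a 30×20 matrix over Z this has rank 20, with invariant factors (1,1,1,1,1,1,1,1,1,1,1,1,1,1,1,1,1,1,1,2).

Reading off H_k = ker ∂_k / im ∂_{k+1}:

  H_1: rank ker ∂_1 − rank ∂_2 = (30 − 9) − 20 = 1, and ∂_2 has invariant factor 2 > 1, so H_1 = Z ⊕ Z_2.

H_1 ≅ Z ⊕ Z_2.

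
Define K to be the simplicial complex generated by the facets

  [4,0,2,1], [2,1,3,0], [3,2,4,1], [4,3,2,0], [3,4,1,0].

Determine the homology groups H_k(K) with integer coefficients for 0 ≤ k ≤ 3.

Take the total order 0 < 1 < 2 < 3 < 4 on the vertex set. Then K (dimension 3) consists of the simplices:

  0-simplices (5): [0], [1], [2], [3], [4]
  1-simplices (10): [0,1], [0,2], [0,3], [0,4], [1,2], [1,3], [1,4], [2,3], [2,4], [3,4]
  2-simplices (10): [0,1,2], [0,1,3], [0,1,4], [0,2,3], [0,2,4], [0,3,4], [1,2,3], [1,2,4], [1,3,4], [2,3,4]
  3-simplices (5): [0,1,2,3], [0,1,2,4], [0,1,3,4], [0,2,3,4], [1,2,3,4]

so the chain groups are C_0 ≅ Z^5, C_1 ≅ Z^10, C_2 ≅ Z^10, C_3 ≅ Z^5.

The boundary map ∂_1: C_1 → C_0 maps an edge to its endpoints' difference, ∂[p,q] = q − p. For instance
  ∂[0,4] = [4] − [0].
This gives a 5×10 integer matrix of rank 4; reducing to Smith normal form yields diagonal entries (1,1,1,1).

Boundary ∂_2: C_2 → C_1 sends each 2-simplex [p,q,r] to [q,r] − [p,r] + [p,q]. For instance
  ∂[0,2,3] = [2,3] − [0,3] + [0,2],
  ∂[2,3,4] = [3,4] − [2,4] + [2,3].
The 10×10 boundary matrix has rank 6 and Smith normal form diag(1,1,1,1,1,1).

The boundary map ∂_3: C_3 → C_2 sends each 3-simplex σ to the alternating sum Σ_i (−1)^i (σ with its i-th vertex removed). For instance
  ∂[0,2,3,4] = [2,3,4] − [0,3,4] + [0,2,4] − [0,2,3],
  ∂[1,2,3,4] = [2,3,4] − [1,3,4] + [1,2,4] − [1,2,3].
As a 10×5 matrix over Z this has rank 4, with invariant factors (1,1,1,1).

From H_k ≅ ker(∂_k) / im(∂_{k+1}) we obtain:

  H_0: rank C_0 − rank ∂_1 = 5 − 4 = 1, and the invariant factors of ∂_1 are all 1, so H_0 = Z.
  H_1: rank ker ∂_1 − rank ∂_2 = (10 − 4) − 6 = 0, and the invariant factors of ∂_2 are all 1, so H_1 = 0.
  H_2: rank ker ∂_2 − rank ∂_3 = (10 − 6) − 4 = 0, and the invariant factors of ∂_3 are all 1, so H_2 = 0.
  H_3: rank ker ∂_3 − rank ∂_4 = (5 − 4) − 0 = 1, and there is no ∂_4, so H_3 = Z.

H_0 = Z,  H_1 = 0,  H_2 = 0,  H_3 = Z.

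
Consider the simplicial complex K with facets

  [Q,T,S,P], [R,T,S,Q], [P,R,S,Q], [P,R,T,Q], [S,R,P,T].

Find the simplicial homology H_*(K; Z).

Take the total order P < Q < R < S < T on the vertex set. Then K (dimension 3) consists of the simplices:

  0-simplices (5): P, Q, R, S, T
  1-simplices (10): PQ, PR, PS, PT, QR, QS, QT, RS, RT, ST
  2-simplices (10): PQR, PQS, PQT, PRS, PRT, PST, QRS, QRT, QST, RST
  3-simplices (5): PQRS, PQRT, PQST, PRST, QRST

Hence C_0 ≅ Z^5, C_1 ≅ Z^10, C_2 ≅ Z^10, C_3 ≅ Z^5.

Boundary ∂_1: C_1 → C_0 sends each edge [p,q] (with p < q) to q − p.
The resulting 5×10 matrix has rank 4, and its Smith normal form has invariant factors (1,1,1,1).

Boundary ∂_2: C_2 → C_1 acts by ∂[p,q,r] = [q,r] − [p,r] + [p,q]. For instance
  ∂PRT = RT − PT + PR,
  ∂PQR = QR − PR + PQ.
The 10×10 boundary matrix has rank 6 and Smith normal form diag(1,1,1,1,1,1).

∂_3: C_3 → C_2 sends each 3-simplex σ to the alternating sum Σ_i (−1)^i (σ with its i-th vertex removed). For instance
  ∂QRST = RST − QST + QRT − QRS,
  ∂PQST = QST − PST + PQT − PQS.
As a 10×5 matrix over Z this has rank 4, with invariant factors (1,1,1,1).

Computing H_k = (kernel of ∂_k) / (image of ∂_{k+1}):

  H_0: rank C_0 − rank ∂_1 = 5 − 4 = 1, and the invariant factors of ∂_1 are all 1, so H_0 = Z.
  H_1: rank ker ∂_1 − rank ∂_2 = (10 − 4) − 6 = 0, and the invariant factors of ∂_2 are all 1, so H_1 = 0.
  H_2: rank ker ∂_2 − rank ∂_3 = (10 − 6) − 4 = 0, and the invariant factors of ∂_3 are all 1, so H_2 = 0.
  H_3: rank ker ∂_3 − rank ∂_4 = (5 − 4) − 0 = 1, and there is no ∂_4, so H_3 = Z.

As a check, the Euler characteristic is 5 − 10 + 10 − 5 = 0, which agrees with 1 − 0 + 0 − 1 = 0.
(K is a triangulation of the 3-sphere S^3.)

H_0 ≅ Z,  H_1 = 0,  H_2 = 0,  H_3 ≅ Z.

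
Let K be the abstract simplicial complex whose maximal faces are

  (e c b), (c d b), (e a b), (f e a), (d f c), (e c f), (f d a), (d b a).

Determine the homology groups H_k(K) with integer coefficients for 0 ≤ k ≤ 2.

H_0 ≅ Z,  H_1 = 0,  H_2 ≅ Z.

Order the vertices as a < b < c < d < e < f. Listing each simplex with vertices in this order, K has dimension 2 with simplices:

  0-simplices (6): a, b, c, d, e, f
  1-simplices (12): ab, ad, ae, af, bc, bd, be, cd, ce, cf, df, ef
  2-simplices (8): abd, abe, adf, aef, bcd, bce, cdf, cef

Hence C_0 ≅ Z^6, C_1 ≅ Z^12, C_2 ≅ Z^8.

∂_1: C_1 → C_0 sends each edge [p,q] (with p < q) to q − p. For instance
  ∂bc = c − b.
As a 6×12 matrix over Z this has rank 5, with invariant factors (1,1,1,1,1).

Boundary ∂_2: C_2 → C_1 acts by ∂[p,q,r] = [q,r] − [p,r] + [p,q]. For instance
  ∂abe = be − ae + ab,
  ∂bcd = cd − bd + bc.
As a 12×8 matrix over Z this has rank 7, with invariant factors (1,1,1,1,1,1,1).

Reading off H_k = ker ∂_k / im ∂_{k+1}:

  H_0: rank C_0 − rank ∂_1 = 6 − 5 = 1, and the invariant factors of ∂_1 are all 1, so H_0 = Z.
  H_1: rank ker ∂_1 − rank ∂_2 = (12 − 5) − 7 = 0, and the invariant factors of ∂_2 are all 1, so H_1 = 0.
  H_2: rank ker ∂_2 − rank ∂_3 = (8 − 7) − 0 = 1, and there is no ∂_3, so H_2 = Z.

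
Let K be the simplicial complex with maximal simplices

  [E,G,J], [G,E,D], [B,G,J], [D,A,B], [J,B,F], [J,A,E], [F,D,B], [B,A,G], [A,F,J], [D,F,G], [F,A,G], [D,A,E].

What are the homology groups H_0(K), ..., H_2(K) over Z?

Order the vertices as A < B < D < E < F < G < J. Listing each simplex with vertices in this order, K has dimension 2 with simplices:

  0-simplices (7): A, B, D, E, F, G, J
  1-simplices (18): AB, AD, AE, AF, AG, AJ, BD, BF, BG, BJ, DE, DF, DG, EG, EJ, FG, FJ, GJ
  2-simplices (12): ABD, ABG, ADE, AEJ, AFG, AFJ, BDF, BFJ, BGJ, DEG, DFG, EGJ

so the chain groups are C_0 ≅ Z^7, C_1 ≅ Z^18, C_2 ≅ Z^12.

∂_1: C_1 → C_0 maps an edge to its endpoints' difference, ∂[p,q] = q − p.
The resulting 7×18 matrix has rank 6, and its Smith normal form has invariant factors (1,1,1,1,1,1).

∂_2: C_2 → C_1 sends each 2-simplex [p,q,r] to [q,r] − [p,r] + [p,q]. For instance
  ∂EGJ = GJ − EJ + EG,
  ∂BDF = DF − BF + BD.
The 18×12 boundary matrix has rank 12 and Smith normal form diag(1,1,1,1,1,1,1,1,1,1,1,2).

Computing H_k = (kernel of ∂_k) / (image of ∂_{k+1}):

  H_0: rank C_0 − rank ∂_1 = 7 − 6 = 1, and the invariant factors of ∂_1 are all 1, so H_0 = Z.
  H_1: rank ker ∂_1 − rank ∂_2 = (18 − 6) − 12 = 0, and ∂_2 has invariant factor 2 > 1, so H_1 = Z/2Z.
  H_2: rank ker ∂_2 − rank ∂_3 = (12 − 12) − 0 = 0, and there is no ∂_3, so H_2 = 0.

As a check, the Euler characteristic is 7 − 18 + 12 = 1, which agrees with 1 − 0 + 0 = 1.

H_0 = Z,  H_1 = Z/2Z,  H_2 = 0.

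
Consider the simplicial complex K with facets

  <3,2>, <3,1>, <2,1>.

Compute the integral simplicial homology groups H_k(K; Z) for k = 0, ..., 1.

H_0 ≅ Z,  H_1 ≅ Z.

Fix the vertex order 1 < 2 < 3 and write every simplex with vertices in increasing order. Then dim K = 1 and the simplices of K are:

  0-simplices (3): [1], [2], [3]
  1-simplices (3): [1,2], [1,3], [2,3]

so the chain groups are C_0 ≅ Z^3, C_1 ≅ Z^3.

Boundary ∂_1: C_1 → C_0 sends each edge [p,q] (with p < q) to q − p.
As a 3×3 matrix over Z this has rank 2, with invariant factors (1,1).

Now H_k = ker ∂_k / im ∂_{k+1}, so:

  H_0: rank C_0 − rank ∂_1 = 3 − 2 = 1, and the invariant factors of ∂_1 are all 1, so H_0 ≅ Z.
  H_1: rank ker ∂_1 − rank ∂_2 = (3 − 2) − 0 = 1, and there is no ∂_2, so H_1 ≅ Z.

As a check, the Euler characteristic is 3 − 3 = 0, which agrees with 1 − 1 = 0.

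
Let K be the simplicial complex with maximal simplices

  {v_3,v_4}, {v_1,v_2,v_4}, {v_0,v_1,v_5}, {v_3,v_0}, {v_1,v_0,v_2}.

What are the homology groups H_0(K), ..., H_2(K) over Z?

H_0 = Z,  H_1 = Z,  H_2 = 0.

We work with the vertex ordering v_0 < v_1 < v_2 < v_3 < v_4 < v_5. The simplices of K, each written with vertices in increasing order, are:

  0-simplices (6): [v_0], [v_1], [v_2], [v_3], [v_4], [v_5]
  1-simplices (9): [v_0,v_1], [v_0,v_2], [v_0,v_3], [v_0,v_5], [v_1,v_2], [v_1,v_4], [v_1,v_5], [v_2,v_4], [v_3,v_4]
  2-simplices (3): [v_0,v_1,v_2], [v_0,v_1,v_5], [v_1,v_2,v_4]

so the chain groups are C_0 ≅ Z^6, C_1 ≅ Z^9, C_2 ≅ Z^3.

Boundary ∂_1: C_1 → C_0 is given by ∂[p,q] = [q] − [p]. For instance
  ∂[v_0,v_2] = [v_2] − [v_0].
This gives a 6×9 integer matrix of rank 5; reducing to Smith normal form yields diagonal entries (1,1,1,1,1).

The boundary map ∂_2: C_2 → C_1 sends each 2-simplex [p,q,r] to [q,r] − [p,r] + [p,q]. For instance
  ∂[v_1,v_2,v_4] = [v_2,v_4] − [v_1,v_4] + [v_1,v_2],
  ∂[v_0,v_1,v_5] = [v_1,v_5] − [v_0,v_5] + [v_0,v_1].
This gives a 9×3 integer matrix of rank 3; reducing to Smith normal form yields diagonal entries (1,1,1).

Reading off H_k = ker ∂_k / im ∂_{k+1}:

  H_0: rank C_0 − rank ∂_1 = 6 − 5 = 1, and the invariant factors of ∂_1 are all 1, so H_0 = Z.
  H_1: rank ker ∂_1 − rank ∂_2 = (9 − 5) − 3 = 1, and the invariant factors of ∂_2 are all 1, so H_1 = Z.
  H_2: rank ker ∂_2 − rank ∂_3 = (3 − 3) − 0 = 0, and there is no ∂_3, so H_2 = 0.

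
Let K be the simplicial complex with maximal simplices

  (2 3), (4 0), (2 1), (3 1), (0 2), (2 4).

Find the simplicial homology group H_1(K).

H_1 ≅ Z^2.

Take the total order 0 < 1 < 2 < 3 < 4 on the vertex set. Then K (dimension 1) consists of the simplices:

  0-simplices (5): [0], [1], [2], [3], [4]
  1-simplices (6): [0,2], [0,4], [1,2], [1,3], [2,3], [2,4]

giving chain groups C_0 ≅ Z^5, C_1 ≅ Z^6.

∂_1: C_1 → C_0 sends each edge [p,q] (with p < q) to q − p. For instance
  ∂[1,3] = [3] − [1].
The resulting 5×6 matrix has rank 4, and its Smith normal form has invariant factors (1,1,1,1).

Reading off H_k = ker ∂_k / im ∂_{k+1}:

  H_1: rank ker ∂_1 − rank ∂_2 = (6 − 4) − 0 = 2, and there is no ∂_2, so H_1 = Z^2.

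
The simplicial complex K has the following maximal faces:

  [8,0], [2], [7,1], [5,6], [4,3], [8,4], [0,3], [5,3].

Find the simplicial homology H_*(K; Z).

H_0 ≅ Z^3,  H_1 ≅ Z.

Fix the vertex order 0 < 1 < 2 < 3 < 4 < 5 < 6 < 7 < 8 and write every simplex with vertices in increasing order. Then dim K = 1 and the simplices of K are:

  0-simplices (9): [0], [1], [2], [3], [4], [5], [6], [7], [8]
  1-simplices (7): [0,3], [0,8], [1,7], [3,4], [3,5], [4,8], [5,6]

giving chain groups C_0 ≅ Z^9, C_1 ≅ Z^7.

∂_1: C_1 → C_0 is given by ∂[p,q] = [q] − [p].
As a 9×7 matrix over Z this has rank 6, with invariant factors (1,1,1,1,1,1).

Now H_k = ker ∂_k / im ∂_{k+1}, so:

  H_0: rank C_0 − rank ∂_1 = 9 − 6 = 3, and the invariant factors of ∂_1 are all 1, so H_0 = Z^3.
  H_1: rank ker ∂_1 − rank ∂_2 = (7 − 6) − 0 = 1, and there is no ∂_2, so H_1 = Z.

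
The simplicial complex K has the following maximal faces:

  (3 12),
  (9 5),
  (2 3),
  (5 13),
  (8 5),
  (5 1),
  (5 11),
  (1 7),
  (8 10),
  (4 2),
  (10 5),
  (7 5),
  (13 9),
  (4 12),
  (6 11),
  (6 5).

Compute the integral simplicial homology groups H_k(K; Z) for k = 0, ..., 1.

Order the vertices as 1 < 2 < 3 < 4 < 5 < 6 < 7 < 8 < 9 < 10 < 11 < 12 < 13. Listing each simplex with vertices in this order, K has dimension 1 with simplices:

  0-simplices (13): [1], [2], [3], [4], [5], [6], [7], [8], [9], [10], [11], [12], [13]
  1-simplices (16): [1,5], [1,7], [2,3], [2,4], [3,12], [4,12], [5,6], [5,7], [5,8], [5,9], [5,10], [5,11], [5,13], [6,11], [8,10], [9,13]

giving chain groups C_0 ≅ Z^13, C_1 ≅ Z^16.

Boundary ∂_1: C_1 → C_0 maps an edge to its endpoints' difference, ∂[p,q] = q − p. For instance
  ∂[8,10] = [10] − [8].
As a 13×16 matrix over Z this has rank 11, with invariant factors (1,1,1,1,1,1,1,1,1,1,1).

Computing H_k = (kernel of ∂_k) / (image of ∂_{k+1}):

  H_0: rank C_0 − rank ∂_1 = 13 − 11 = 2, and the invariant factors of ∂_1 are all 1, so H_0 ≅ Z^2.
  H_1: rank ker ∂_1 − rank ∂_2 = (16 − 11) − 0 = 5, and there is no ∂_2, so H_1 ≅ Z^5.

H_0 = Z^2,  H_1 = Z^5.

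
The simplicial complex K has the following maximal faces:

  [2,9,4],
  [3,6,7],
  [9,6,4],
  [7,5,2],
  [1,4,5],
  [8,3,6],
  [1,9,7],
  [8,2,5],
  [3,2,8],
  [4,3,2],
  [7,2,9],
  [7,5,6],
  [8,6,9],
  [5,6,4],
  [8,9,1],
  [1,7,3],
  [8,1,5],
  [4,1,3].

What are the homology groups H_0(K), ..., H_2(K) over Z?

Take the total order 1 < 2 < 3 < 4 < 5 < 6 < 7 < 8 < 9 on the vertex set. Then K (dimension 2) consists of the simplices:

  0-simplices (9): [1], [2], [3], [4], [5], [6], [7], [8], [9]
  1-simplices (27): (27 of them)
  2-simplices (18): [1,3,4], [1,3,7], [1,4,5], [1,5,8], [1,7,9], [1,8,9], [2,3,4], [2,3,8], [2,4,9], [2,5,7], [2,5,8], [2,7,9], [3,6,7], [3,6,8], [4,5,6], [4,6,9], [5,6,7], [6,8,9]

so the chain groups are C_0 ≅ Z^9, C_1 ≅ Z^27, C_2 ≅ Z^18.

The boundary map ∂_1: C_1 → C_0 is given by ∂[p,q] = [q] − [p]. For instance
  ∂[8,9] = [9] − [8].
As a 9×27 matrix over Z this has rank 8, with invariant factors (1,1,1,1,1,1,1,1).

The boundary map ∂_2: C_2 → C_1 maps a triangle to the signed sum of its edges. For instance
  ∂[4,5,6] = [5,6] − [4,6] + [4,5],
  ∂[6,8,9] = [8,9] − [6,9] + [6,8].
The resulting 27×18 matrix has rank 17, and its Smith normal form has invariant factors (1,1,1,1,1,1,1,1,1,1,1,1,1,1,1,1,1).

Now H_k = ker ∂_k / im ∂_{k+1}, so:

  H_0: rank C_0 − rank ∂_1 = 9 − 8 = 1, and the invariant factors of ∂_1 are all 1, so H_0 ≅ Z.
  H_1: rank ker ∂_1 − rank ∂_2 = (27 − 8) − 17 = 2, and the invariant factors of ∂_2 are all 1, so H_1 ≅ Z^2.
  H_2: rank ker ∂_2 − rank ∂_3 = (18 − 17) − 0 = 1, and there is no ∂_3, so H_2 ≅ Z.

H_0 ≅ Z,  H_1 ≅ Z^2,  H_2 ≅ Z.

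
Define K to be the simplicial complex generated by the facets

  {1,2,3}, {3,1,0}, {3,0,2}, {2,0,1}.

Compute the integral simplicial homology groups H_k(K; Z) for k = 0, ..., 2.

Fix the vertex order 0 < 1 < 2 < 3 and write every simplex with vertices in increasing order. Then dim K = 2 and the simplices of K are:

  0-simplices (4): [0], [1], [2], [3]
  1-simplices (6): [0,1], [0,2], [0,3], [1,2], [1,3], [2,3]
  2-simplices (4): [0,1,2], [0,1,3], [0,2,3], [1,2,3]

giving chain groups C_0 ≅ Z^4, C_1 ≅ Z^6, C_2 ≅ Z^4.

∂_1: C_1 → C_0 maps an edge to its endpoints' difference, ∂[p,q] = q − p.
As a 4×6 matrix over Z this has rank 3, with invariant factors (1,1,1).

Boundary ∂_2: C_2 → C_1 sends each 2-simplex [p,q,r] to [q,r] − [p,r] + [p,q]. For instance
  ∂[0,2,3] = [2,3] − [0,3] + [0,2],
  ∂[1,2,3] = [2,3] − [1,3] + [1,2].
This gives a 6×4 integer matrix of rank 3; reducing to Smith normal form yields diagonal entries (1,1,1).

Computing H_k = (kernel of ∂_k) / (image of ∂_{k+1}):

  H_0: rank C_0 − rank ∂_1 = 4 − 3 = 1, and the invariant factors of ∂_1 are all 1, so H_0 ≅ Z.
  H_1: rank ker ∂_1 − rank ∂_2 = (6 − 3) − 3 = 0, and the invariant factors of ∂_2 are all 1, so H_1 ≅ 0.
  H_2: rank ker ∂_2 − rank ∂_3 = (4 − 3) − 0 = 1, and there is no ∂_3, so H_2 ≅ Z.

H_0 ≅ Z,  H_1 = 0,  H_2 ≅ Z.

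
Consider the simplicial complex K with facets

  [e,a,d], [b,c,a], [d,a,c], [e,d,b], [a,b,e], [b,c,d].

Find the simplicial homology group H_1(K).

H_1 = 0.

We work with the vertex ordering a < b < c < d < e. The simplices of K, each written with vertices in increasing order, are:

  0-simplices (5): a, b, c, d, e
  1-simplices (9): ab, ac, ad, ae, bc, bd, be, cd, de
  2-simplices (6): abc, abe, acd, ade, bcd, bde

giving chain groups C_0 ≅ Z^5, C_1 ≅ Z^9, C_2 ≅ Z^6.

Boundary ∂_1: C_1 → C_0 maps an edge to its endpoints' difference, ∂[p,q] = q − p.
The 5×9 boundary matrix has rank 4 and Smith normal form diag(1,1,1,1).

Boundary ∂_2: C_2 → C_1 maps a triangle to the signed sum of its edges. For instance
  ∂abe = be − ae + ab,
  ∂bde = de − be + bd.
The resulting 9×6 matrix has rank 5, and its Smith normal form has invariant factors (1,1,1,1,1).

Reading off H_k = ker ∂_k / im ∂_{k+1}:

  H_1: rank ker ∂_1 − rank ∂_2 = (9 − 4) − 5 = 0, and the invariant factors of ∂_2 are all 1, so H_1 = 0.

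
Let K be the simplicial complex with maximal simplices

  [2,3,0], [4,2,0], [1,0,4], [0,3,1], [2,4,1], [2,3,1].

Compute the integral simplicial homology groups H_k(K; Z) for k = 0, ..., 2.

H_0 = Z,  H_1 = 0,  H_2 = Z.

We work with the vertex ordering 0 < 1 < 2 < 3 < 4. The simplices of K, each written with vertices in increasing order, are:

  0-simplices (5): [0], [1], [2], [3], [4]
  1-simplices (9): [0,1], [0,2], [0,3], [0,4], [1,2], [1,3], [1,4], [2,3], [2,4]
  2-simplices (6): [0,1,3], [0,1,4], [0,2,3], [0,2,4], [1,2,3], [1,2,4]

so the chain groups are C_0 ≅ Z^5, C_1 ≅ Z^9, C_2 ≅ Z^6.

The boundary map ∂_1: C_1 → C_0 maps an edge to its endpoints' difference, ∂[p,q] = q − p. For instance
  ∂[0,1] = [1] − [0].
The 5×9 boundary matrix has rank 4 and Smith normal form diag(1,1,1,1).

The boundary map ∂_2: C_2 → C_1 acts by ∂[p,q,r] = [q,r] − [p,r] + [p,q]. For instance
  ∂[1,2,4] = [2,4] − [1,4] + [1,2],
  ∂[0,1,4] = [1,4] − [0,4] + [0,1].
The 9×6 boundary matrix has rank 5 and Smith normal form diag(1,1,1,1,1).

Computing H_k = (kernel of ∂_k) / (image of ∂_{k+1}):

  H_0: rank C_0 − rank ∂_1 = 5 − 4 = 1, and the invariant factors of ∂_1 are all 1, so H_0 ≅ Z.
  H_1: rank ker ∂_1 − rank ∂_2 = (9 − 4) − 5 = 0, and the invariant factors of ∂_2 are all 1, so H_1 ≅ 0.
  H_2: rank ker ∂_2 − rank ∂_3 = (6 − 5) − 0 = 1, and there is no ∂_3, so H_2 ≅ Z.

As a check, the Euler characteristic is 5 − 9 + 6 = 2, which agrees with 1 − 0 + 1 = 2.
(K is a triangulation of the 2-sphere S^2.)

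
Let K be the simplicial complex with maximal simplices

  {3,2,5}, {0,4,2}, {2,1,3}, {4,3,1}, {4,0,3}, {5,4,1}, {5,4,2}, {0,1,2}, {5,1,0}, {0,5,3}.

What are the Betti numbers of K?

b_0 = 1, b_1 = 0, b_2 = 0.

Take the total order 0 < 1 < 2 < 3 < 4 < 5 on the vertex set. Then K (dimension 2) consists of the simplices:

  0-simplices (6): [0], [1], [2], [3], [4], [5]
  1-simplices (15): [0,1], [0,2], [0,3], [0,4], [0,5], [1,2], [1,3], [1,4], [1,5], [2,3], [2,4], [2,5], [3,4], [3,5], [4,5]
  2-simplices (10): [0,1,2], [0,1,5], [0,2,4], [0,3,4], [0,3,5], [1,2,3], [1,3,4], [1,4,5], [2,3,5], [2,4,5]

so the chain groups are C_0 ≅ Z^6, C_1 ≅ Z^15, C_2 ≅ Z^10.

The boundary map ∂_1: C_1 → C_0 is given by ∂[p,q] = [q] − [p]. For instance
  ∂[2,3] = [3] − [2].
The 6×15 boundary matrix has rank 5 and Smith normal form diag(1,1,1,1,1).

The boundary map ∂_2: C_2 → C_1 acts by ∂[p,q,r] = [q,r] − [p,r] + [p,q]. For instance
  ∂[0,2,4] = [2,4] − [0,4] + [0,2],
  ∂[0,3,4] = [3,4] − [0,4] + [0,3].
As a 15×10 matrix over Z this has rank 10, with invariant factors (1,1,1,1,1,1,1,1,1,2).

Reading off H_k = ker ∂_k / im ∂_{k+1}:

  H_0: rank C_0 − rank ∂_1 = 6 − 5 = 1, and the invariant factors of ∂_1 are all 1, so H_0 = Z.
  H_1: rank ker ∂_1 − rank ∂_2 = (15 − 5) − 10 = 0, and ∂_2 has invariant factor 2 > 1, so H_1 = Z/2.
  H_2: rank ker ∂_2 − rank ∂_3 = (10 − 10) − 0 = 0, and there is no ∂_3, so H_2 = 0.

(K is a triangulation of the real projective plane RP^2.)

Hence the Betti numbers are b_0 = 1, b_1 = 0, b_2 = 0.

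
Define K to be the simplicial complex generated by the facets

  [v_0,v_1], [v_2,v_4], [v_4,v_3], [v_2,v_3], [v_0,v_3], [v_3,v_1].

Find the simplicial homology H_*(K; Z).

H_0 = Z,  H_1 = Z^2.

Take the total order v_0 < v_1 < v_2 < v_3 < v_4 on the vertex set. Then K (dimension 1) consists of the simplices:

  0-simplices (5): [v_0], [v_1], [v_2], [v_3], [v_4]
  1-simplices (6): [v_0,v_1], [v_0,v_3], [v_1,v_3], [v_2,v_3], [v_2,v_4], [v_3,v_4]

so the chain groups are C_0 ≅ Z^5, C_1 ≅ Z^6.

The boundary map ∂_1: C_1 → C_0 maps an edge to its endpoints' difference, ∂[p,q] = q − p. For instance
  ∂[v_0,v_1] = [v_1] − [v_0].
The 5×6 boundary matrix has rank 4 and Smith normal form diag(1,1,1,1).

Computing H_k = (kernel of ∂_k) / (image of ∂_{k+1}):

  H_0: rank C_0 − rank ∂_1 = 5 − 4 = 1, and the invariant factors of ∂_1 are all 1, so H_0 = Z.
  H_1: rank ker ∂_1 − rank ∂_2 = (6 − 4) − 0 = 2, and there is no ∂_2, so H_1 = Z^2.

As a check, the Euler characteristic is 5 − 6 = -1, which agrees with 1 − 2 = -1.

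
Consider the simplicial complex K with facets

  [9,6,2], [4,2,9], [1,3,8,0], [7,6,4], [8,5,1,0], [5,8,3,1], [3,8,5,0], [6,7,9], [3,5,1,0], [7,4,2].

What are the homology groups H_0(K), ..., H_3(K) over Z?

H_0 ≅ Z^2,  H_1 ≅ Z,  H_2 = 0,  H_3 ≅ Z.

K has 10 vertices, 20 edges, 15 triangles, 5 3-simplices.
rank ∂_0 = 0, rank ∂_1 = 8 ⇒ b_0 = 10 − 0 − 8 = 2; all invariant factors of ∂_1 are 1 so no torsion. So H_0 ≅ Z^2.
rank ∂_1 = 8, rank ∂_2 = 11 ⇒ b_1 = 20 − 8 − 11 = 1; all invariant factors of ∂_2 are 1 so no torsion. So H_1 ≅ Z.
rank ∂_2 = 11, rank ∂_3 = 4 ⇒ b_2 = 15 − 11 − 4 = 0; all invariant factors of ∂_3 are 1 so no torsion. So H_2 ≅ 0.
rank ∂_3 = 4, rank ∂_4 = 0 ⇒ b_3 = 5 − 4 − 0 = 1. So H_3 ≅ Z.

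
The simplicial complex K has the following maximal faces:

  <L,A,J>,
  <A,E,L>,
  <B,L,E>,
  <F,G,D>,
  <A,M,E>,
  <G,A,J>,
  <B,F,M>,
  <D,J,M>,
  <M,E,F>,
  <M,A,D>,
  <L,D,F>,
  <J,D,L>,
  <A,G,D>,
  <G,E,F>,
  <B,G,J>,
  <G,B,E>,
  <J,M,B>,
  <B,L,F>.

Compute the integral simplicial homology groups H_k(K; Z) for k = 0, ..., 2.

H_0 = Z,  H_1 = Z ⊕ Z/2Z,  H_2 = 0.

Take the total order A < B < D < E < F < G < J < L < M on the vertex set. Then K (dimension 2) consists of the simplices:

  0-simplices (9): A, B, D, E, F, G, J, L, M
  1-simplices (27): AD, AE, AG, AJ, AL, AM, BE, BF, BG, BJ, BL, BM, DF, DG, DJ, DL, DM, EF, EG, EL, EM, FG, FL, FM, GJ, JL, JM
  2-simplices (18): ADG, ADM, AEL, AEM, AGJ, AJL, BEG, BEL, BFL, BFM, BGJ, BJM, DFG, DFL, DJL, DJM, EFG, EFM

giving chain groups C_0 ≅ Z^9, C_1 ≅ Z^27, C_2 ≅ Z^18.

The boundary map ∂_1: C_1 → C_0 is given by ∂[p,q] = [q] − [p]. For instance
  ∂AD = D − A.
This gives a 9×27 integer matrix of rank 8; reducing to Smith normal form yields diagonal entries (1,1,1,1,1,1,1,1).

Boundary ∂_2: C_2 → C_1 maps a triangle to the signed sum of its edges. For instance
  ∂BGJ = GJ − BJ + BG,
  ∂AJL = JL − AL + AJ.
The resulting 27×18 matrix has rank 18, and its Smith normal form has invariant factors (1,1,1,1,1,1,1,1,1,1,1,1,1,1,1,1,1,2).

Reading off H_k = ker ∂_k / im ∂_{k+1}:

  H_0: rank C_0 − rank ∂_1 = 9 − 8 = 1, and the invariant factors of ∂_1 are all 1, so H_0 = Z.
  H_1: rank ker ∂_1 − rank ∂_2 = (27 − 8) − 18 = 1, and ∂_2 has invariant factor 2 > 1, so H_1 = Z ⊕ Z/2Z.
  H_2: rank ker ∂_2 − rank ∂_3 = (18 − 18) − 0 = 0, and there is no ∂_3, so H_2 = 0.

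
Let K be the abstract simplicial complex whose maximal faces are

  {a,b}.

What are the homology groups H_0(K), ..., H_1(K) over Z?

Fix the vertex order a < b and write every simplex with vertices in increasing order. Then dim K = 1 and the simplices of K are:

  0-simplices (2): a, b
  1-simplices (1): ab

so the chain groups are C_0 ≅ Z^2, C_1 ≅ Z^1.

∂_1: C_1 → C_0 maps an edge to its endpoints' difference, ∂[p,q] = q − p. For instance
  ∂ab = b − a.
This gives a 2×1 integer matrix of rank 1; reducing to Smith normal form yields diagonal entries (1).

Reading off H_k = ker ∂_k / im ∂_{k+1}:

  H_0: rank C_0 − rank ∂_1 = 2 − 1 = 1, and the invariant factors of ∂_1 are all 1, so H_0 ≅ Z.
  H_1: rank ker ∂_1 − rank ∂_2 = (1 − 1) − 0 = 0, and there is no ∂_2, so H_1 ≅ 0.

H_0 ≅ Z,  H_1 = 0.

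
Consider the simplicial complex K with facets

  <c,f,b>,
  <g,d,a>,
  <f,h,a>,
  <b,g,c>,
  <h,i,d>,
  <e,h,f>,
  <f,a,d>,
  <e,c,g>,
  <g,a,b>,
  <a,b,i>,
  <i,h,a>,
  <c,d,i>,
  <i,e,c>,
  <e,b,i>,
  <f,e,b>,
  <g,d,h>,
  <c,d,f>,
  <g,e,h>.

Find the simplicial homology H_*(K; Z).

We work with the vertex ordering a < b < c < d < e < f < g < h < i. The simplices of K, each written with vertices in increasing order, are:

  0-simplices (9): a, b, c, d, e, f, g, h, i
  1-simplices (27): ab, ad, af, ag, ah, ai, bc, be, bf, bg, bi, cd, ce, cf, cg, ci, df, dg, dh, di, ef, eg, eh, ei, fh, gh, hi
  2-simplices (18): abg, abi, adf, adg, afh, ahi, bcf, bcg, bef, bei, cdf, cdi, ceg, cei, dgh, dhi, efh, egh

so the chain groups are C_0 ≅ Z^9, C_1 ≅ Z^27, C_2 ≅ Z^18.

Boundary ∂_1: C_1 → C_0 sends each edge [p,q] (with p < q) to q − p.
This gives a 9×27 integer matrix of rank 8; reducing to Smith normal form yields diagonal entries (1,1,1,1,1,1,1,1).

The boundary map ∂_2: C_2 → C_1 sends each 2-simplex [p,q,r] to [q,r] − [p,r] + [p,q]. For instance
  ∂ahi = hi − ai + ah,
  ∂cdi = di − ci + cd.
This gives a 27×18 integer matrix of rank 18; reducing to Smith normal form yields diagonal entries (1,1,1,1,1,1,1,1,1,1,1,1,1,1,1,1,1,2).

Now H_k = ker ∂_k / im ∂_{k+1}, so:

  H_0: rank C_0 − rank ∂_1 = 9 − 8 = 1, and the invariant factors of ∂_1 are all 1, so H_0 = Z.
  H_1: rank ker ∂_1 − rank ∂_2 = (27 − 8) − 18 = 1, and ∂_2 has invariant factor 2 > 1, so H_1 = Z ⊕ Z/2.
  H_2: rank ker ∂_2 − rank ∂_3 = (18 − 18) − 0 = 0, and there is no ∂_3, so H_2 = 0.

H_0 ≅ Z,  H_1 ≅ Z ⊕ Z/2,  H_2 = 0.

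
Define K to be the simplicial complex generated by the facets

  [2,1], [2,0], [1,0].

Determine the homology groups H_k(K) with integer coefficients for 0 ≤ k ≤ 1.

H_0 = Z,  H_1 = Z.

We work with the vertex ordering 0 < 1 < 2. The simplices of K, each written with vertices in increasing order, are:

  0-simplices (3): [0], [1], [2]
  1-simplices (3): [0,1], [0,2], [1,2]

giving chain groups C_0 ≅ Z^3, C_1 ≅ Z^3.

Boundary ∂_1: C_1 → C_0 maps an edge to its endpoints' difference, ∂[p,q] = q − p. For instance
  ∂[0,2] = [2] − [0].
The resulting 3×3 matrix has rank 2, and its Smith normal form has invariant factors (1,1).

From H_k ≅ ker(∂_k) / im(∂_{k+1}) we obtain:

  H_0: rank C_0 − rank ∂_1 = 3 − 2 = 1, and the invariant factors of ∂_1 are all 1, so H_0 = Z.
  H_1: rank ker ∂_1 − rank ∂_2 = (3 − 2) − 0 = 1, and there is no ∂_2, so H_1 = Z.

As a check, the Euler characteristic is 3 − 3 = 0, which agrees with 1 − 1 = 0.
(K is a triangulation of the circle S^1.)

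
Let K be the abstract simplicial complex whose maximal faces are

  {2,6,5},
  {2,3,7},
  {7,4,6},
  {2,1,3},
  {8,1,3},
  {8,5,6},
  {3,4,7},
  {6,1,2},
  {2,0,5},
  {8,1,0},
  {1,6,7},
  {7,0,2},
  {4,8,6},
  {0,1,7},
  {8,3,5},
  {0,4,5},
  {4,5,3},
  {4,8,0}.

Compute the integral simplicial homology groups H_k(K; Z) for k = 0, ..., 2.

Take the total order 0 < 1 < 2 < 3 < 4 < 5 < 6 < 7 < 8 on the vertex set. Then K (dimension 2) consists of the simplices:

  0-simplices (9): [0], [1], [2], [3], [4], [5], [6], [7], [8]
  1-simplices (27): (27 of them)
  2-simplices (18): [0,1,7], [0,1,8], [0,2,5], [0,2,7], [0,4,5], [0,4,8], [1,2,3], [1,2,6], [1,3,8], [1,6,7], [2,3,7], [2,5,6], [3,4,5], [3,4,7], [3,5,8], [4,6,7], [4,6,8], [5,6,8]

Hence C_0 ≅ Z^9, C_1 ≅ Z^27, C_2 ≅ Z^18.

The boundary map ∂_1: C_1 → C_0 sends each edge [p,q] (with p < q) to q − p.
The 9×27 boundary matrix has rank 8 and Smith normal form diag(1,1,1,1,1,1,1,1).

∂_2: C_2 → C_1 acts by ∂[p,q,r] = [q,r] − [p,r] + [p,q]. For instance
  ∂[4,6,8] = [6,8] − [4,8] + [4,6],
  ∂[0,4,8] = [4,8] − [0,8] + [0,4].
This gives a 27×18 integer matrix of rank 18; reducing to Smith normal form yields diagonal entries (1,1,1,1,1,1,1,1,1,1,1,1,1,1,1,1,1,2).

From H_k ≅ ker(∂_k) / im(∂_{k+1}) we obtain:

  H_0: rank C_0 − rank ∂_1 = 9 − 8 = 1, and the invariant factors of ∂_1 are all 1, so H_0 = Z.
  H_1: rank ker ∂_1 − rank ∂_2 = (27 − 8) − 18 = 1, and ∂_2 has invariant factor 2 > 1, so H_1 = Z ⊕ Z/2Z.
  H_2: rank ker ∂_2 − rank ∂_3 = (18 − 18) − 0 = 0, and there is no ∂_3, so H_2 = 0.

H_0 = Z,  H_1 = Z ⊕ Z/2Z,  H_2 = 0.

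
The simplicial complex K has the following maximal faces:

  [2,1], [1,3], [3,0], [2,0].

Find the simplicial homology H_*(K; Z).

H_0 ≅ Z,  H_1 ≅ Z.

We work with the vertex ordering 0 < 1 < 2 < 3. The simplices of K, each written with vertices in increasing order, are:

  0-simplices (4): [0], [1], [2], [3]
  1-simplices (4): [0,2], [0,3], [1,2], [1,3]

so the chain groups are C_0 ≅ Z^4, C_1 ≅ Z^4.

The boundary map ∂_1: C_1 → C_0 sends each edge [p,q] (with p < q) to q − p. For instance
  ∂[1,3] = [3] − [1].
This gives a 4×4 integer matrix of rank 3; reducing to Smith normal form yields diagonal entries (1,1,1).

Now H_k = ker ∂_k / im ∂_{k+1}, so:

  H_0: rank C_0 − rank ∂_1 = 4 − 3 = 1, and the invariant factors of ∂_1 are all 1, so H_0 ≅ Z.
  H_1: rank ker ∂_1 − rank ∂_2 = (4 − 3) − 0 = 1, and there is no ∂_2, so H_1 ≅ Z.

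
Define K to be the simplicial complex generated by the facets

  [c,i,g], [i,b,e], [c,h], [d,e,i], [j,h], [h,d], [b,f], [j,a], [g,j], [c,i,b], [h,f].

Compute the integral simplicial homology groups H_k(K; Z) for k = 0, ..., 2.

Take the total order a < b < c < d < e < f < g < h < i < j on the vertex set. Then K (dimension 2) consists of the simplices:

  0-simplices (10): a, b, c, d, e, f, g, h, i, j
  1-simplices (16): aj, bc, be, bf, bi, cg, ch, ci, de, dh, di, ei, fh, gi, gj, hj
  2-simplices (4): bci, bei, cgi, dei

Hence C_0 ≅ Z^10, C_1 ≅ Z^16, C_2 ≅ Z^4.

∂_1: C_1 → C_0 is given by ∂[p,q] = [q] − [p]. For instance
  ∂fh = h − f.
The 10×16 boundary matrix has rank 9 and Smith normal form diag(1,1,1,1,1,1,1,1,1).

Boundary ∂_2: C_2 → C_1 maps a triangle to the signed sum of its edges. For instance
  ∂bei = ei − bi + be,
  ∂dei = ei − di + de.
The 16×4 boundary matrix has rank 4 and Smith normal form diag(1,1,1,1).

From H_k ≅ ker(∂_k) / im(∂_{k+1}) we obtain:

  H_0: rank C_0 − rank ∂_1 = 10 − 9 = 1, and the invariant factors of ∂_1 are all 1, so H_0 ≅ Z.
  H_1: rank ker ∂_1 − rank ∂_2 = (16 − 9) − 4 = 3, and the invariant factors of ∂_2 are all 1, so H_1 ≅ Z^3.
  H_2: rank ker ∂_2 − rank ∂_3 = (4 − 4) − 0 = 0, and there is no ∂_3, so H_2 ≅ 0.

H_0 ≅ Z,  H_1 ≅ Z^3,  H_2 = 0.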